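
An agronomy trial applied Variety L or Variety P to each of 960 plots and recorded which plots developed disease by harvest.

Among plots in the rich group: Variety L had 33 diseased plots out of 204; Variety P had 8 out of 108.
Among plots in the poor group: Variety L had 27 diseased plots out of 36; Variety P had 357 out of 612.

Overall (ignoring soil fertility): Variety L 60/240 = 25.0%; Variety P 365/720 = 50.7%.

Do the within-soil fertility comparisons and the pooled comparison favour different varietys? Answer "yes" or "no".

yes

Within each soil fertility level (rich 16.2% vs 7.4%; poor 75.0% vs 58.3%), Variety P has the lower rate every time. Pooled: 25.0% vs 50.7% — Variety L has the lower rate overall. The two comparisons disagree.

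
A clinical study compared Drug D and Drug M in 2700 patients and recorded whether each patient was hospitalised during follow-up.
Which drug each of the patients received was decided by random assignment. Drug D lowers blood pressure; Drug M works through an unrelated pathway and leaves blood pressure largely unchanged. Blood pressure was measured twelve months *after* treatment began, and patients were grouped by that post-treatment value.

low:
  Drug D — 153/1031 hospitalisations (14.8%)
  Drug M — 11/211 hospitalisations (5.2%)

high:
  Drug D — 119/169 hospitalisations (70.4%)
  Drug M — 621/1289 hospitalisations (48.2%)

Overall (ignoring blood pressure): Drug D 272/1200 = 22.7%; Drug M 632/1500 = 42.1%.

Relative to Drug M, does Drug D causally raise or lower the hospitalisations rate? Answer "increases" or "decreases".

Drug M is lower inside every blood pressure stratum but Drug D is lower in aggregate. Whether to stratify depends on how blood pressure relates to the drug.
Stratifying would compare drugs among patients the drugs themselves sorted into blood pressure groups — a form of selection on an intermediate. The unconditioned pooled rates give the total causal effect.
Pooled: Drug D 22.7% vs Drug M 42.1%; Drug D is lower overall.

decreases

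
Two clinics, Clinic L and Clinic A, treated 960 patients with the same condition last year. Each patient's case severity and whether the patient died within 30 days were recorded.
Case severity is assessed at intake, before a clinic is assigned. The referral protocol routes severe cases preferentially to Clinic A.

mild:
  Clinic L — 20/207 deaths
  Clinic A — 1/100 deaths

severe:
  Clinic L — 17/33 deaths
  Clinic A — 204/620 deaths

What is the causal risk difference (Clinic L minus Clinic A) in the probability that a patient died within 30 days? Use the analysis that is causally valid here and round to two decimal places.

+0.15

Clinic A is lower inside every case severity stratum but Clinic L is lower in aggregate. Whether to stratify depends on how case severity relates to the clinic.
Case severity differs across clinics for reasons unrelated to any effect of the clinic itself, and it separately predicts the outcome — a classic confounder. We must compare within case severity levels.
Adjusting over the population distribution of case severity: 0.320·(0.097−0.010) + 0.680·(0.515−0.329) = +0.154.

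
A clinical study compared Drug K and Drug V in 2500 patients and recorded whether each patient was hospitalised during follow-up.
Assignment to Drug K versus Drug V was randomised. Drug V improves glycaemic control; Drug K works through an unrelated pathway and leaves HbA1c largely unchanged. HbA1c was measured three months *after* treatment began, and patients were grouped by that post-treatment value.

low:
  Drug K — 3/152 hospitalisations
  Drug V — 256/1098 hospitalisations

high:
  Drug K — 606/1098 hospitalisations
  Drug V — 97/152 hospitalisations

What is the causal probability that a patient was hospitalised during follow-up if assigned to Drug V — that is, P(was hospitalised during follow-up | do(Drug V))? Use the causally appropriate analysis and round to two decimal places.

0.28

The stratified and pooled comparisons disagree (Drug K wins within each HbA1c; Drug V wins overall), so the answer turns on the causal role of HbA1c.
HbA1c here is a post-treatment variable shaped by the drug; conditioning on it would introduce bias rather than remove it. The overall comparison is the causal one.
So P(outcome | do(Drug V)) is just the pooled rate for Drug V: 353/1250 = 0.282.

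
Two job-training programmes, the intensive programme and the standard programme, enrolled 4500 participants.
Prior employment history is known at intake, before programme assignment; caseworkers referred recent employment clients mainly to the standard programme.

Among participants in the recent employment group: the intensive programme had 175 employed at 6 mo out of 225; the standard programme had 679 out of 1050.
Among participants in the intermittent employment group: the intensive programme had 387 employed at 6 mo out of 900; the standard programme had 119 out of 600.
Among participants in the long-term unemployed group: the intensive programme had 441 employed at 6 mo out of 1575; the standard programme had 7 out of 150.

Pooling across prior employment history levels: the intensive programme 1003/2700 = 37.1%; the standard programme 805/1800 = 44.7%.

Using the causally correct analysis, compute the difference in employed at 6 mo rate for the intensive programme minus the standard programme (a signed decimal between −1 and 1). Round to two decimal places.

+0.20

Prior employment history differs across programmes for reasons unrelated to any effect of the programme itself, and it separately predicts the outcome — a classic confounder. We must compare within prior employment history levels.
Adjusting over the population distribution of prior employment history: 0.283·(0.778−0.647) + 0.333·(0.430−0.198) + 0.383·(0.280−0.047) = +0.204.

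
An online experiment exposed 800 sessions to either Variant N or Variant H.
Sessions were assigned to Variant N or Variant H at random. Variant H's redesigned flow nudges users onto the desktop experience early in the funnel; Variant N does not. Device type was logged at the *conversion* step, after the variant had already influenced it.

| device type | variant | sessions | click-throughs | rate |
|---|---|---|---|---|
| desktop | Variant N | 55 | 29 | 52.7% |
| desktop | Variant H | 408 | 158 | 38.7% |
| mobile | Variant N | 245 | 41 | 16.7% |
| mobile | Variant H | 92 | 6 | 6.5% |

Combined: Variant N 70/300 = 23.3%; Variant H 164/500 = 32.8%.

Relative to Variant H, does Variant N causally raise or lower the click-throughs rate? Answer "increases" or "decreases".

Within every device type level Variant N has the higher rate, yet pooled Variant H does — Simpson's reversal.
Device type here is a post-treatment variable shaped by the variant; conditioning on it would introduce bias rather than remove it. The overall comparison is the causal one.
Pooled: Variant N 23.3% vs Variant H 32.8%; Variant H is higher overall.

decreases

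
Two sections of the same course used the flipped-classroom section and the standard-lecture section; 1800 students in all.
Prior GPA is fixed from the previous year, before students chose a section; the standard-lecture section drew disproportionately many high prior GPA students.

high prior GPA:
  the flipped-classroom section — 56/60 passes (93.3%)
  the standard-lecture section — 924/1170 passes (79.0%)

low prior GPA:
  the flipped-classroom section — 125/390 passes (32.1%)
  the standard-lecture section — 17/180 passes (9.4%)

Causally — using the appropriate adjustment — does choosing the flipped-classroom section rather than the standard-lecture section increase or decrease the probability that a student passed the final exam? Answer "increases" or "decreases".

The imbalance in prior GPA band arose from how students were allocated, not from anything the teaching method did; and prior GPA band independently affects the outcome. The pooled gap is confounded — condition on prior GPA band.
Within each level — high prior GPA: 93.3% vs 79.0%; low prior GPA: 32.1% vs 9.4% — the flipped-classroom section is higher every time.

increases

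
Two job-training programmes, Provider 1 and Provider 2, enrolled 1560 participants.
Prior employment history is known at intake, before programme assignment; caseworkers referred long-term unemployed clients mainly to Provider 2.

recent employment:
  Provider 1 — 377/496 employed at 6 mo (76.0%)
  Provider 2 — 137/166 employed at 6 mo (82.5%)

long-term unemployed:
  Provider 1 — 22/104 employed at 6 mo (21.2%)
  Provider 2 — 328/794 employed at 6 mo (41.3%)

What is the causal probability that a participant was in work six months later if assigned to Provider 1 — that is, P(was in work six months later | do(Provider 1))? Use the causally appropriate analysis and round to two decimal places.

Prior employment history satisfies the back-door criterion: it is not a descendant of the programme, and it blocks the spurious path from programme to outcome. Adjusting for it (i.e., using the within-prior employment history rates) gives the causal effect.
Standardising Provider 1 to the population prior employment history mix: 0.424·377/496 + 0.576·22/104 = 0.444.

0.44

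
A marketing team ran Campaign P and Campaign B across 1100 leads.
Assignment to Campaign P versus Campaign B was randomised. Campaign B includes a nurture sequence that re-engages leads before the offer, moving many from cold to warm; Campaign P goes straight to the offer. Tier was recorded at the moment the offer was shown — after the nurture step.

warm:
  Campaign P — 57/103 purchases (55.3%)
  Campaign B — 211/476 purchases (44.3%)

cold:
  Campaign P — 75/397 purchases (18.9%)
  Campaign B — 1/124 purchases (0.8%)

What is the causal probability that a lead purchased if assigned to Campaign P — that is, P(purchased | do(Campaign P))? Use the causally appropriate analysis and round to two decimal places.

0.26

Engagement tier is downstream of the campaign. One should not condition on a consequence of treatment, so the overall rates are the right comparison.
So P(outcome | do(Campaign P)) is just the pooled rate for Campaign P: 132/500 = 0.264.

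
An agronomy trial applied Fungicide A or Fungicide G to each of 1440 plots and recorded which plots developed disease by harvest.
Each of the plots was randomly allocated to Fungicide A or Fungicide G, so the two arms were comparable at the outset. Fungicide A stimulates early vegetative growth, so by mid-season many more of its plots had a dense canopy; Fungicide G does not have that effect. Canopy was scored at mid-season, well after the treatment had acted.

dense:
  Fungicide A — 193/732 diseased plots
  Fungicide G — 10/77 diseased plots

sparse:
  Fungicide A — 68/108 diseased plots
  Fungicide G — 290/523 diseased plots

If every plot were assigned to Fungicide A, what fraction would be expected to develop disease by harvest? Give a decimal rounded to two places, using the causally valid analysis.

Mid-season canopy is recorded after the fungicide and is itself shifted by it — it sits on the causal path from fungicide to outcome. Conditioning on a mediator would strip out part of the effect we want; the pooled comparison gives the total causal effect.
So P(outcome | do(Fungicide A)) is just the pooled rate for Fungicide A: 261/840 = 0.311.

0.31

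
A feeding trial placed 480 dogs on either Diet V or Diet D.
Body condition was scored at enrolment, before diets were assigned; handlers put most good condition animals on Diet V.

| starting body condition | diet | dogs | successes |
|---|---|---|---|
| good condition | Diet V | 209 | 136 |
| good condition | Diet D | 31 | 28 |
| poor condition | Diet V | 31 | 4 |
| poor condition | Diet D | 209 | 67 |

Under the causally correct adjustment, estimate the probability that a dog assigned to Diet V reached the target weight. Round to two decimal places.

Nothing the diet does changes starting body condition; the imbalance is an allocation artefact. With starting body condition also predicting the outcome, the pooled figure is confounded, and the within-stratum comparison is the causal one.
Standardising Diet V to the population starting body condition mix: 0.500·136/209 + 0.500·4/31 = 0.390.

0.39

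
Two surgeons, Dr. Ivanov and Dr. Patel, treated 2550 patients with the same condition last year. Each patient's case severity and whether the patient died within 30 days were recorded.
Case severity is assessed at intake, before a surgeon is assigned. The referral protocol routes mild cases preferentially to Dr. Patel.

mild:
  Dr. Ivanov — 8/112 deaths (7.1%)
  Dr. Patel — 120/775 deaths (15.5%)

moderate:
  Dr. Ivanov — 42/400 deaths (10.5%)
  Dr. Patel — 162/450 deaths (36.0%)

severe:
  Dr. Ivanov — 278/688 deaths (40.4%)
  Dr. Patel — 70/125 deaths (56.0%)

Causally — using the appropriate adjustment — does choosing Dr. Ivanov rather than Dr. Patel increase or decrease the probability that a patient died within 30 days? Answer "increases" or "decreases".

decreases

The case severity-specific comparison favours Dr. Ivanov throughout, but the pooled figures favour Dr. Patel. The question is whether to condition on case severity.
Case severity satisfies the back-door criterion: it is not a descendant of the surgeon, and it blocks the spurious path from surgeon to outcome. Adjusting for it (i.e., using the within-case severity rates) gives the causal effect.
Within each level — mild: 7.1% vs 15.5%; moderate: 10.5% vs 36.0%; severe: 40.4% vs 56.0% — Dr. Ivanov is lower every time.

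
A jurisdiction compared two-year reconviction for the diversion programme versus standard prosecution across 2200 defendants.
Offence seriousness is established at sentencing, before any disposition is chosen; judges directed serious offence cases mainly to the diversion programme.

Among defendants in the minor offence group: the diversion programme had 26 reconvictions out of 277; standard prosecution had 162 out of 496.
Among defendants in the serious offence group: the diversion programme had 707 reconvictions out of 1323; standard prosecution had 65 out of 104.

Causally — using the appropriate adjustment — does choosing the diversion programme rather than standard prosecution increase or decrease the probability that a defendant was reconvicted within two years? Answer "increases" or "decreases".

decreases

Since offence seriousness is a pre-existing factor (not a product of the disposition) and it affects the outcome on its own, it is a confounder. The stratified rates, not the pooled rate, identify the causal effect.
Within each level — minor offence: 9.4% vs 32.7%; serious offence: 53.4% vs 62.5% — the diversion programme is lower every time.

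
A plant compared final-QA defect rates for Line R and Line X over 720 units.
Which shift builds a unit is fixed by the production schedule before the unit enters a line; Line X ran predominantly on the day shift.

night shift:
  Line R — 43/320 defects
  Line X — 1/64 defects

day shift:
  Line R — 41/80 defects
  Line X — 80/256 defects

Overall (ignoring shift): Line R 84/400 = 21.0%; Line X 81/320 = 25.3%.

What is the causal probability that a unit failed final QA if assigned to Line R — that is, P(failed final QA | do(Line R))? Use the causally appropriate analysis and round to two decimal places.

0.31

Nothing the line does changes shift; the imbalance is an allocation artefact. With shift also predicting the outcome, the pooled figure is confounded, and the within-stratum comparison is the causal one.
Standardising Line R to the population shift mix: 0.533·43/320 + 0.467·41/80 = 0.311.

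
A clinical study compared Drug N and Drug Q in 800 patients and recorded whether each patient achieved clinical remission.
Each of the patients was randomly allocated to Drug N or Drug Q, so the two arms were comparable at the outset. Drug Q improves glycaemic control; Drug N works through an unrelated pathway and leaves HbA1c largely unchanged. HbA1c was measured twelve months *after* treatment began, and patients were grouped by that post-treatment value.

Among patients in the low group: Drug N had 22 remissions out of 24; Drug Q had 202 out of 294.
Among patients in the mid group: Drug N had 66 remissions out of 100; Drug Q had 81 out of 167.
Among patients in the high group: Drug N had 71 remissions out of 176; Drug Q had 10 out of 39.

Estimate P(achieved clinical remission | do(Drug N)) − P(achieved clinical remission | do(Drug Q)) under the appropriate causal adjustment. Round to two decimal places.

HbA1c lies on the pathway drug → HbA1c → outcome, so adjusting for it blocks the indirect effect. For the total causal effect of drug, use the unadjusted pooled rates.
The causal difference is the pooled difference: 0.530 − 0.586 = -0.056.

-0.06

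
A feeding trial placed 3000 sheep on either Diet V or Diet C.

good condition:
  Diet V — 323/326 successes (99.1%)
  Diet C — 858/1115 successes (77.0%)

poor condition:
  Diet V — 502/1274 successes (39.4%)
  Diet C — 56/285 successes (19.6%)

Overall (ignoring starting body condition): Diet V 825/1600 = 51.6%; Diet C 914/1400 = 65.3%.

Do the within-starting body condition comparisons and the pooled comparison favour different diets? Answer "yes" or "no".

yes

Within each starting body condition level (good condition 99.1% vs 77.0%; poor condition 39.4% vs 19.6%), Diet V has the higher rate every time. Pooled: 51.6% vs 65.3% — Diet C has the higher rate overall. The two comparisons disagree.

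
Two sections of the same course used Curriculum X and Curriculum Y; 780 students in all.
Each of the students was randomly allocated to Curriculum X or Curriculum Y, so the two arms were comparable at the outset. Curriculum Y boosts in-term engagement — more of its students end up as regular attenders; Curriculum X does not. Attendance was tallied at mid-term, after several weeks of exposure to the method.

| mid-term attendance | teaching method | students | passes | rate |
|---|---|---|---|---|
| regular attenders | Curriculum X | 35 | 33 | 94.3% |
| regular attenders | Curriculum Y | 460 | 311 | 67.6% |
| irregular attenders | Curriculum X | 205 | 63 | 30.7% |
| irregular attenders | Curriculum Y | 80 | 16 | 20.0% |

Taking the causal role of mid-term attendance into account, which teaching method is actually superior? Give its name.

Mid-term attendance lies on the pathway teaching method → mid-term attendance → outcome, so adjusting for it blocks the indirect effect. For the total causal effect of teaching method, use the unadjusted pooled rates.
Pooled: Curriculum X 40.0% vs Curriculum Y 60.6%; Curriculum Y is higher overall.

Curriculum Y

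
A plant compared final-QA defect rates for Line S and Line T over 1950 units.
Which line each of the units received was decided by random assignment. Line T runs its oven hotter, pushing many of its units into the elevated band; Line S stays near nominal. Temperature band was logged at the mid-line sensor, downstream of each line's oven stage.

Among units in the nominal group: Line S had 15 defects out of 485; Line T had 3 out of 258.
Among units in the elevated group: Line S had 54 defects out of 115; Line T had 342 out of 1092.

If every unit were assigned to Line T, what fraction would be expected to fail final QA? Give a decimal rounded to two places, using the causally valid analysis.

The stratified and pooled comparisons disagree (Line T wins within each in-process temperature band; Line S wins overall), so the answer turns on the causal role of in-process temperature band.
In-process temperature band is downstream of the line. One should not condition on a consequence of treatment, so the overall rates are the right comparison.
So P(outcome | do(Line T)) is just the pooled rate for Line T: 345/1350 = 0.256.

0.26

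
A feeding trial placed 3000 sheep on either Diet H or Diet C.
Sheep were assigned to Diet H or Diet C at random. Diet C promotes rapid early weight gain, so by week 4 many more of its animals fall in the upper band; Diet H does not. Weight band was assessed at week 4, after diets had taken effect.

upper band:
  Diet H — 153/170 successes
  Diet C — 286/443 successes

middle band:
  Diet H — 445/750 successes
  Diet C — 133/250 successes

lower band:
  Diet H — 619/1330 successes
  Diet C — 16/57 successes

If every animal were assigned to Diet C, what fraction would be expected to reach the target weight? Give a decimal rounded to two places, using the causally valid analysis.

0.58

Within every week-4 weight band level Diet H has the higher rate, yet pooled Diet C does — Simpson's reversal.
Because the diet influences week-4 weight band, week-4 weight band is a post-treatment mediator, not a confounder. Stratifying on it would bias the estimate; the causal effect is the crude pooled difference.
So P(outcome | do(Diet C)) is just the pooled rate for Diet C: 435/750 = 0.580.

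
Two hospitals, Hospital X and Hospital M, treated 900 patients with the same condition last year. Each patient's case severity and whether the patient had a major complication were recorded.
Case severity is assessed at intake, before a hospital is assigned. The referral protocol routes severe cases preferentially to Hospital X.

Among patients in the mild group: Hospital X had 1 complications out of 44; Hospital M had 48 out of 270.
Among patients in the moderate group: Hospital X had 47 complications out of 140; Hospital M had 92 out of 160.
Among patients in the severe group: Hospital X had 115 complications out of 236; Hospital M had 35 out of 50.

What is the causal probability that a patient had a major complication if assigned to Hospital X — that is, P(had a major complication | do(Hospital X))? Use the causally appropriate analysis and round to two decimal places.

0.27

Case severity is set before the hospital has any effect — it is not caused by the hospital — and it independently drives the outcome. That makes it a confounder, so the causal comparison is within case severity levels.
Standardising Hospital X to the population case severity mix: 0.349·1/44 + 0.333·47/140 + 0.318·115/236 = 0.275.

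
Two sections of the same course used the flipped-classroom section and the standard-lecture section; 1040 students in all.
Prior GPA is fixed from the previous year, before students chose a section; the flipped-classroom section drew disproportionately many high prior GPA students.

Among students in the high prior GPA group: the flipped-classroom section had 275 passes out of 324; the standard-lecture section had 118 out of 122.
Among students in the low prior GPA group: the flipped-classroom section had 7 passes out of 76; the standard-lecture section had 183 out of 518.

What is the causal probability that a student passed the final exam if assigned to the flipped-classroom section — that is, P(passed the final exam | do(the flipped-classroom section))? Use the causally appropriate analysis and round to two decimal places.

Since prior GPA band is a pre-existing factor (not a product of the teaching method) and it affects the outcome on its own, it is a confounder. The stratified rates, not the pooled rate, identify the causal effect.
Standardising the flipped-classroom section to the population prior GPA band mix: 0.429·275/324 + 0.571·7/76 = 0.417.

0.42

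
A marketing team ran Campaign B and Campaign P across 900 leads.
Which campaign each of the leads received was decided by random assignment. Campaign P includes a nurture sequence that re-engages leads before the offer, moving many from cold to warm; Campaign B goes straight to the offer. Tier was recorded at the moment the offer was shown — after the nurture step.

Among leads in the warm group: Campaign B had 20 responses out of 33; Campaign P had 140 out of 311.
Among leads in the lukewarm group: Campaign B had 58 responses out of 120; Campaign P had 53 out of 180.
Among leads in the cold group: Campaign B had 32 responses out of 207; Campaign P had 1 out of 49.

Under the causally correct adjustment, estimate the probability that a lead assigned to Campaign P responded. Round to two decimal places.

The stratified and pooled comparisons disagree (Campaign B wins within each engagement tier; Campaign P wins overall), so the answer turns on the causal role of engagement tier.
Engagement tier lies on the pathway campaign → engagement tier → outcome, so adjusting for it blocks the indirect effect. For the total causal effect of campaign, use the unadjusted pooled rates.
So P(outcome | do(Campaign P)) is just the pooled rate for Campaign P: 194/540 = 0.359.

0.36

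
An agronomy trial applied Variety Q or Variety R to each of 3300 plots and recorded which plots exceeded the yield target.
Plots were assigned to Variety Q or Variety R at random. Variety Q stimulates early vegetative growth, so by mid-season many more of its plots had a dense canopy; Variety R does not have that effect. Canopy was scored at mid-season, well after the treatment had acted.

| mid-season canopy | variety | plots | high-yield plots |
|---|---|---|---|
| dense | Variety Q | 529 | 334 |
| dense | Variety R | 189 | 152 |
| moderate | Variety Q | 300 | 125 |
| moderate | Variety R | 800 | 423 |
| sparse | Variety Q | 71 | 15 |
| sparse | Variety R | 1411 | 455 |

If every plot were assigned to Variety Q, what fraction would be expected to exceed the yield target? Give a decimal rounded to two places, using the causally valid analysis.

0.53

Variety R is higher inside every mid-season canopy stratum but Variety Q is higher in aggregate. Whether to stratify depends on how mid-season canopy relates to the variety.
Mid-season canopy is downstream of the variety. One should not condition on a consequence of treatment, so the overall rates are the right comparison.
So P(outcome | do(Variety Q)) is just the pooled rate for Variety Q: 474/900 = 0.527.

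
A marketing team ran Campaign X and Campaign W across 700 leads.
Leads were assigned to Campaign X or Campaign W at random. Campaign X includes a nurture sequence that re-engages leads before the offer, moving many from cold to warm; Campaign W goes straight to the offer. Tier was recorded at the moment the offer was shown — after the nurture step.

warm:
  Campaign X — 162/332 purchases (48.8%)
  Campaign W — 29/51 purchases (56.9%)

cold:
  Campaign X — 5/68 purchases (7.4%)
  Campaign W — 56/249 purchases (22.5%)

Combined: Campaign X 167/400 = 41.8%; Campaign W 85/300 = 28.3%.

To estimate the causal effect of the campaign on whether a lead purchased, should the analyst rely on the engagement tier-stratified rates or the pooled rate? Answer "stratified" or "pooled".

pooled

The engagement tier-specific comparison favours Campaign W throughout, but the pooled figures favour Campaign X. The question is whether to condition on engagement tier.
Engagement tier is recorded after the campaign and is itself shifted by it — it sits on the causal path from campaign to outcome. Conditioning on a mediator would strip out part of the effect we want; the pooled comparison gives the total causal effect.
Pooled: Campaign X 41.8% vs Campaign W 28.3%; Campaign X is higher overall.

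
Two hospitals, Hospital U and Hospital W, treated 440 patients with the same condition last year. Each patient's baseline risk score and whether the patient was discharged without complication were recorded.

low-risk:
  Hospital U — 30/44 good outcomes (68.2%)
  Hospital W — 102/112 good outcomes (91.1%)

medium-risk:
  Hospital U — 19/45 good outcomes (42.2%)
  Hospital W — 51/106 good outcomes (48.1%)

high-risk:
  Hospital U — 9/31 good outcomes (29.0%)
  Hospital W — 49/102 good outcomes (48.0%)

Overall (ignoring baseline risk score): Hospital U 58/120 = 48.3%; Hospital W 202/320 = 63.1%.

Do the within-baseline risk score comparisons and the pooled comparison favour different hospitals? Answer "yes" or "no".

Within each baseline risk score level (low-risk 68.2% vs 91.1%; medium-risk 42.2% vs 48.1%; high-risk 29.0% vs 48.0%), Hospital W has the higher rate every time. Pooled: 48.3% vs 63.1% — Hospital W has the higher rate overall. They agree.

no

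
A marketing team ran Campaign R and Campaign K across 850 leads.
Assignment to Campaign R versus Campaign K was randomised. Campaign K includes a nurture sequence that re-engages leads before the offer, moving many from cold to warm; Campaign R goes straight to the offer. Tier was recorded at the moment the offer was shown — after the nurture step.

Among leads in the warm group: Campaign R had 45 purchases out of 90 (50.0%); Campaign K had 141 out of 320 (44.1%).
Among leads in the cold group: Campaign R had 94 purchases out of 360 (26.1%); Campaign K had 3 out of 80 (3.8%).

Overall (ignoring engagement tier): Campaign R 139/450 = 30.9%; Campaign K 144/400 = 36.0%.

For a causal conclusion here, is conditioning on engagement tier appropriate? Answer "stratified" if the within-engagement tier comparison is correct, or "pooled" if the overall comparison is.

The stratified and pooled comparisons disagree (Campaign R wins within each engagement tier; Campaign K wins overall), so the answer turns on the causal role of engagement tier.
The distribution of engagement tier is itself part of what the campaign does — it is an intermediate outcome. Holding it fixed would remove that part of the effect; the total effect is the pooled difference.
Pooled: Campaign R 30.9% vs Campaign K 36.0%; Campaign K is higher overall.

pooled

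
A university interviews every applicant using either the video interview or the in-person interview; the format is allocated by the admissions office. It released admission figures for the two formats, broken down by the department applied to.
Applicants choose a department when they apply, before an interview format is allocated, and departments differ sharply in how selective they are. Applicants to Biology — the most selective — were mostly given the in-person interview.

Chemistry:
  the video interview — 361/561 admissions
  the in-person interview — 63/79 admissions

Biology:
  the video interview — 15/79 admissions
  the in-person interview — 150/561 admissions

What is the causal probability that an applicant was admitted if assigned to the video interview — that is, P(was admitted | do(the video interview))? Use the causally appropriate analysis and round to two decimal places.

Department is set before the interview format has any effect — it is not caused by the interview format — and it independently drives the outcome. That makes it a confounder, so the causal comparison is within department levels.
Standardising the video interview to the population department mix: 0.500·361/561 + 0.500·15/79 = 0.417.

0.42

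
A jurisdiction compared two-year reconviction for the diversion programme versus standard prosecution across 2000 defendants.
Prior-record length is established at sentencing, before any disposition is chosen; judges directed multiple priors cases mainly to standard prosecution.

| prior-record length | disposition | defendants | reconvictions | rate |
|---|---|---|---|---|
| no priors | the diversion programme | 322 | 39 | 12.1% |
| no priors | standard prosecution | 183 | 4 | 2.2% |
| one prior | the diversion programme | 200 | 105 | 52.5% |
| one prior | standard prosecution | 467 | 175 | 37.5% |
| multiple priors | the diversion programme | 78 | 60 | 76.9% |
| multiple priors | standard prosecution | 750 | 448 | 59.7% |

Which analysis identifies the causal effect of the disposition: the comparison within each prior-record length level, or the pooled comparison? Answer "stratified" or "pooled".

stratified

The prior-record length-specific comparison favours standard prosecution throughout, but the pooled figures favour the diversion programme. The question is whether to condition on prior-record length.
Prior-record length is set before the disposition has any effect — it is not caused by the disposition — and it independently drives the outcome. That makes it a confounder, so the causal comparison is within prior-record length levels.
Within each level — no priors: 12.1% vs 2.2%; one prior: 52.5% vs 37.5%; multiple priors: 76.9% vs 59.7% — standard prosecution is lower every time.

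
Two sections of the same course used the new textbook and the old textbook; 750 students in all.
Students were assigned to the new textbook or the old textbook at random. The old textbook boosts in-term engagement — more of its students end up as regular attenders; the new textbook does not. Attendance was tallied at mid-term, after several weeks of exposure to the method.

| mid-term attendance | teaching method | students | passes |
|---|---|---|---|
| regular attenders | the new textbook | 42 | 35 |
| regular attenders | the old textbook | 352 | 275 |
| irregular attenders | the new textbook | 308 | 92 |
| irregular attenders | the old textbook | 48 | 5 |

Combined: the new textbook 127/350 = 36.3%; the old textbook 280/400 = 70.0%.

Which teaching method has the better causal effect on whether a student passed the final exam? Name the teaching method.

the old textbook

The stratified and pooled comparisons disagree (the new textbook wins within each mid-term attendance; the old textbook wins overall), so the answer turns on the causal role of mid-term attendance.
Mid-term attendance here is a post-treatment variable shaped by the teaching method; conditioning on it would introduce bias rather than remove it. The overall comparison is the causal one.
Pooled: the new textbook 36.3% vs the old textbook 70.0%; the old textbook is higher overall.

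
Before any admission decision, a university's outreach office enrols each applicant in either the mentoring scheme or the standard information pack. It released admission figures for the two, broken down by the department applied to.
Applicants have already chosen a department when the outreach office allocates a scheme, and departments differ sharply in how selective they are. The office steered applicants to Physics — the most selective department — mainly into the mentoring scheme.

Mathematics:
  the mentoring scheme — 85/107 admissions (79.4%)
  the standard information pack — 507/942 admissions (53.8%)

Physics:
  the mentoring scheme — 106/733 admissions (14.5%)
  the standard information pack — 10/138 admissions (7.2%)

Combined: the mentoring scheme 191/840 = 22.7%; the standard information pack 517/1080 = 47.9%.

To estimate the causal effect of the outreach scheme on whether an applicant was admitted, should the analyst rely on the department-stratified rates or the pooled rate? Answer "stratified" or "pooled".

stratified

Here department is a common cause — it drives both which outreach scheme a case falls under and the outcome. The crude comparison mixes populations; the stratum-specific rates are the causally relevant ones.
Within each level — Mathematics: 79.4% vs 53.8%; Physics: 14.5% vs 7.2% — the mentoring scheme is higher every time.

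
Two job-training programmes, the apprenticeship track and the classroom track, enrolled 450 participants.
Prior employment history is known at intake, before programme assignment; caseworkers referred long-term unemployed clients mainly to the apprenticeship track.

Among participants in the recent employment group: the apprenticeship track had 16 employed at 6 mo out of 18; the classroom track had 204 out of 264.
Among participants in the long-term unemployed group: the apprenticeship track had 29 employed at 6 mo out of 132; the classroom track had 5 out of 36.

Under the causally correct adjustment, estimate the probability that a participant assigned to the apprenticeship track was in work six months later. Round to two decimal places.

0.64

Within every prior employment history level the apprenticeship track has the higher rate, yet pooled the classroom track does — Simpson's reversal.
Here prior employment history is a common cause — it drives both which programme a case falls under and the outcome. The crude comparison mixes populations; the stratum-specific rates are the causally relevant ones.
Standardising the apprenticeship track to the population prior employment history mix: 0.627·16/18 + 0.373·29/132 = 0.639.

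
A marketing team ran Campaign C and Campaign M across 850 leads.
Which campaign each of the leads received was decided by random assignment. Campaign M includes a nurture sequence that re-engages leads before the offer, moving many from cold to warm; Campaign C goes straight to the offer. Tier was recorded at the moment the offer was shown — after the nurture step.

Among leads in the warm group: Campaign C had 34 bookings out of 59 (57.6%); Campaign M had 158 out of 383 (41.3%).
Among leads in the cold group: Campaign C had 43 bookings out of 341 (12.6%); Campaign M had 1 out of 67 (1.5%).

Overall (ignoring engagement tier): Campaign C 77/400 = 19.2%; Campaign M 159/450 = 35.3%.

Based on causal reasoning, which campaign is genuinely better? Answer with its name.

Campaign M

Engagement tier is downstream of the campaign. One should not condition on a consequence of treatment, so the overall rates are the right comparison.
Pooled: Campaign C 19.2% vs Campaign M 35.3%; Campaign M is higher overall.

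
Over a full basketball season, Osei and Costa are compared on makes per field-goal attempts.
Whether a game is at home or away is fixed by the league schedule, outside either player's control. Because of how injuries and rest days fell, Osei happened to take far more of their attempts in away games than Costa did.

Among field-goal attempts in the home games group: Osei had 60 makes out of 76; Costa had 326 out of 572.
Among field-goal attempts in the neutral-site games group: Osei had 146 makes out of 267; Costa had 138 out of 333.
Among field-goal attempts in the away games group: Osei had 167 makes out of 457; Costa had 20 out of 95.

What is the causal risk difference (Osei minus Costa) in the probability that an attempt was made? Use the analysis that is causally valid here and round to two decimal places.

Osei is higher inside every game venue stratum but Costa is higher in aggregate. Whether to stratify depends on how game venue relates to the player.
Game venue satisfies the back-door criterion: it is not a descendant of the player, and it blocks the spurious path from player to outcome. Adjusting for it (i.e., using the within-game venue rates) gives the causal effect.
Adjusting over the population distribution of game venue: 0.360·(0.789−0.570) + 0.333·(0.547−0.414) + 0.307·(0.365−0.211) = +0.171.

+0.17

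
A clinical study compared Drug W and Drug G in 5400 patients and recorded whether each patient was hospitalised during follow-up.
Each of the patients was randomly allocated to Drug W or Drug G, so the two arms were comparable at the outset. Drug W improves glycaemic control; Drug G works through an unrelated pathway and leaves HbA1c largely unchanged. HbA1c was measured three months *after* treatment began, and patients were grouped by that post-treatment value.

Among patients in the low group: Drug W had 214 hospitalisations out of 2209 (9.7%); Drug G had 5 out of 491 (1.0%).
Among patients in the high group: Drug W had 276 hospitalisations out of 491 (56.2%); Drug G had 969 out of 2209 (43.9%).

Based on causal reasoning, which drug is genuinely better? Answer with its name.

Drug W

HbA1c here is a post-treatment variable shaped by the drug; conditioning on it would introduce bias rather than remove it. The overall comparison is the causal one.
Pooled: Drug W 18.1% vs Drug G 36.1%; Drug W is lower overall.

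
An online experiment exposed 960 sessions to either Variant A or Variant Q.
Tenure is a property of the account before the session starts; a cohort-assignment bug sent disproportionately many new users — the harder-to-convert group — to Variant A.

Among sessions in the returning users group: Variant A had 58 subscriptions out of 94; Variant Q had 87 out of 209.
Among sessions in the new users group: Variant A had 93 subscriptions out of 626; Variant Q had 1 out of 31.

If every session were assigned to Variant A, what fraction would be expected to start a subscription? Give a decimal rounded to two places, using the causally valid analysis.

Within every user tenure level Variant A has the higher rate, yet pooled Variant Q does — Simpson's reversal.
User tenure satisfies the back-door criterion: it is not a descendant of the variant, and it blocks the spurious path from variant to outcome. Adjusting for it (i.e., using the within-user tenure rates) gives the causal effect.
Standardising Variant A to the population user tenure mix: 0.316·58/94 + 0.684·93/626 = 0.296.

0.30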